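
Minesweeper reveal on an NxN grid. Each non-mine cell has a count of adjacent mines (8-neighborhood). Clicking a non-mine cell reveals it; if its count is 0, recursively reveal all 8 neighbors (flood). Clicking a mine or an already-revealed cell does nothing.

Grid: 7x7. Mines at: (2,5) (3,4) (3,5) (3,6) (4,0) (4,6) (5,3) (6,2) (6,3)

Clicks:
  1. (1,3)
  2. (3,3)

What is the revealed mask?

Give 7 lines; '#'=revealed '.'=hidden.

Answer: #######
#######
#####..
####...
.###...
.......
.......

Derivation:
Click 1 (1,3) count=0: revealed 26 new [(0,0) (0,1) (0,2) (0,3) (0,4) (0,5) (0,6) (1,0) (1,1) (1,2) (1,3) (1,4) (1,5) (1,6) (2,0) (2,1) (2,2) (2,3) (2,4) (3,0) (3,1) (3,2) (3,3) (4,1) (4,2) (4,3)] -> total=26
Click 2 (3,3) count=1: revealed 0 new [(none)] -> total=26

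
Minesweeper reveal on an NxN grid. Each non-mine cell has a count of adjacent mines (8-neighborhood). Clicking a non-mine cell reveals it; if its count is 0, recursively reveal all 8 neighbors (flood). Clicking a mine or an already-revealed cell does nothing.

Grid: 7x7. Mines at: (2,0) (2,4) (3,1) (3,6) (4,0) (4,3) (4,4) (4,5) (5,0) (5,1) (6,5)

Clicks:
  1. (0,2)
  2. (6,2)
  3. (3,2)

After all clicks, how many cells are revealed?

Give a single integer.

Answer: 21

Derivation:
Click 1 (0,2) count=0: revealed 19 new [(0,0) (0,1) (0,2) (0,3) (0,4) (0,5) (0,6) (1,0) (1,1) (1,2) (1,3) (1,4) (1,5) (1,6) (2,1) (2,2) (2,3) (2,5) (2,6)] -> total=19
Click 2 (6,2) count=1: revealed 1 new [(6,2)] -> total=20
Click 3 (3,2) count=2: revealed 1 new [(3,2)] -> total=21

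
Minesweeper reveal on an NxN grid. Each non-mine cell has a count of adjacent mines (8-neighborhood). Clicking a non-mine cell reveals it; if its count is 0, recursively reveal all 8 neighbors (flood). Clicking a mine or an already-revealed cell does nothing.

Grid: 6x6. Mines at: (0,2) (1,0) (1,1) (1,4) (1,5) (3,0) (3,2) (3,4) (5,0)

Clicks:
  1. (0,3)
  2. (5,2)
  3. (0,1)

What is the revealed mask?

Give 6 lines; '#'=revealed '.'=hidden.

Answer: .#.#..
......
......
......
.#####
.#####

Derivation:
Click 1 (0,3) count=2: revealed 1 new [(0,3)] -> total=1
Click 2 (5,2) count=0: revealed 10 new [(4,1) (4,2) (4,3) (4,4) (4,5) (5,1) (5,2) (5,3) (5,4) (5,5)] -> total=11
Click 3 (0,1) count=3: revealed 1 new [(0,1)] -> total=12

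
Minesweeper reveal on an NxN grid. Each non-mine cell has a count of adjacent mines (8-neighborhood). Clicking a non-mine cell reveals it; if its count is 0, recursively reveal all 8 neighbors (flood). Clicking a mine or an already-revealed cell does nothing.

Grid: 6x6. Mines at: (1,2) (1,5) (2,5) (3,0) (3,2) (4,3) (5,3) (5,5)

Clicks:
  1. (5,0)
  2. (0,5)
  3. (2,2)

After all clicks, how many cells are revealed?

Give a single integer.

Click 1 (5,0) count=0: revealed 6 new [(4,0) (4,1) (4,2) (5,0) (5,1) (5,2)] -> total=6
Click 2 (0,5) count=1: revealed 1 new [(0,5)] -> total=7
Click 3 (2,2) count=2: revealed 1 new [(2,2)] -> total=8

Answer: 8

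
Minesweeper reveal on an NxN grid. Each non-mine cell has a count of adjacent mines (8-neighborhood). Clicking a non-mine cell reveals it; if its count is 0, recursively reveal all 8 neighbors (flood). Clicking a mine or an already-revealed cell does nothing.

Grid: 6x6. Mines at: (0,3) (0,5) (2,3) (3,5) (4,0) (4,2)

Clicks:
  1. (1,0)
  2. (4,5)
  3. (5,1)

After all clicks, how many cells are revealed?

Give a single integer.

Answer: 14

Derivation:
Click 1 (1,0) count=0: revealed 12 new [(0,0) (0,1) (0,2) (1,0) (1,1) (1,2) (2,0) (2,1) (2,2) (3,0) (3,1) (3,2)] -> total=12
Click 2 (4,5) count=1: revealed 1 new [(4,5)] -> total=13
Click 3 (5,1) count=2: revealed 1 new [(5,1)] -> total=14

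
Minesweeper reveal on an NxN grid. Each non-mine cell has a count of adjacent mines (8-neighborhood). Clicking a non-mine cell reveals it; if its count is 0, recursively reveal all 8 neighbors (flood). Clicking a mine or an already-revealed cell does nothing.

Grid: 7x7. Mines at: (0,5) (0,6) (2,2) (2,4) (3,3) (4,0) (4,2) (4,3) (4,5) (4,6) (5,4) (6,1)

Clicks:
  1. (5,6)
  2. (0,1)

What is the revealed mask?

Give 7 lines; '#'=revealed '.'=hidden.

Click 1 (5,6) count=2: revealed 1 new [(5,6)] -> total=1
Click 2 (0,1) count=0: revealed 14 new [(0,0) (0,1) (0,2) (0,3) (0,4) (1,0) (1,1) (1,2) (1,3) (1,4) (2,0) (2,1) (3,0) (3,1)] -> total=15

Answer: #####..
#####..
##.....
##.....
.......
......#
.......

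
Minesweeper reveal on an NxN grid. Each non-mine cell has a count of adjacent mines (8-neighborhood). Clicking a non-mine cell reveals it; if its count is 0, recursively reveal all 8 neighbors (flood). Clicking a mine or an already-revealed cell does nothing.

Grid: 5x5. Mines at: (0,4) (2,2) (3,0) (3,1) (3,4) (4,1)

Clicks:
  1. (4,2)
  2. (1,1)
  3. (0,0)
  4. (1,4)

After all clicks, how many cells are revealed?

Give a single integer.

Answer: 12

Derivation:
Click 1 (4,2) count=2: revealed 1 new [(4,2)] -> total=1
Click 2 (1,1) count=1: revealed 1 new [(1,1)] -> total=2
Click 3 (0,0) count=0: revealed 9 new [(0,0) (0,1) (0,2) (0,3) (1,0) (1,2) (1,3) (2,0) (2,1)] -> total=11
Click 4 (1,4) count=1: revealed 1 new [(1,4)] -> total=12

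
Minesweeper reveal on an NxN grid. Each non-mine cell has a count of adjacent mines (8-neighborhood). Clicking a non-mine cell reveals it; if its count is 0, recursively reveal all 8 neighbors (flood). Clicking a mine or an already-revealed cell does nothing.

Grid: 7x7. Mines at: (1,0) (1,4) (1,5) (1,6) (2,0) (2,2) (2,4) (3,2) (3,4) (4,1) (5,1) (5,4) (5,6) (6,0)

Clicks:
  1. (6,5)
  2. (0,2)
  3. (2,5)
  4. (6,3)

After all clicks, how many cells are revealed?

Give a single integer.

Click 1 (6,5) count=2: revealed 1 new [(6,5)] -> total=1
Click 2 (0,2) count=0: revealed 6 new [(0,1) (0,2) (0,3) (1,1) (1,2) (1,3)] -> total=7
Click 3 (2,5) count=5: revealed 1 new [(2,5)] -> total=8
Click 4 (6,3) count=1: revealed 1 new [(6,3)] -> total=9

Answer: 9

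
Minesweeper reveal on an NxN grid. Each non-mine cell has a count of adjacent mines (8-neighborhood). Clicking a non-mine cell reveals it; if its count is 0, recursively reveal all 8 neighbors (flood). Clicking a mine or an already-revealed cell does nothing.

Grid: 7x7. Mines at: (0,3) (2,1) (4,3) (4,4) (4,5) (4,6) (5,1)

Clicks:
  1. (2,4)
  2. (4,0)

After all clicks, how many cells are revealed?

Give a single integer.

Answer: 19

Derivation:
Click 1 (2,4) count=0: revealed 18 new [(0,4) (0,5) (0,6) (1,2) (1,3) (1,4) (1,5) (1,6) (2,2) (2,3) (2,4) (2,5) (2,6) (3,2) (3,3) (3,4) (3,5) (3,6)] -> total=18
Click 2 (4,0) count=1: revealed 1 new [(4,0)] -> total=19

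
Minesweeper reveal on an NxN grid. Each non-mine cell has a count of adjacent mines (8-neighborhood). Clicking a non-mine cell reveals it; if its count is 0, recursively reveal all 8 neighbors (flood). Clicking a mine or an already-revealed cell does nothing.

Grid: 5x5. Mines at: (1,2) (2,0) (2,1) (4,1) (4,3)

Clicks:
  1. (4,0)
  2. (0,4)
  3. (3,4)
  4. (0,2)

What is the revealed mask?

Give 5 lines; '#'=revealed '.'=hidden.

Answer: ..###
...##
...##
...##
#....

Derivation:
Click 1 (4,0) count=1: revealed 1 new [(4,0)] -> total=1
Click 2 (0,4) count=0: revealed 8 new [(0,3) (0,4) (1,3) (1,4) (2,3) (2,4) (3,3) (3,4)] -> total=9
Click 3 (3,4) count=1: revealed 0 new [(none)] -> total=9
Click 4 (0,2) count=1: revealed 1 new [(0,2)] -> total=10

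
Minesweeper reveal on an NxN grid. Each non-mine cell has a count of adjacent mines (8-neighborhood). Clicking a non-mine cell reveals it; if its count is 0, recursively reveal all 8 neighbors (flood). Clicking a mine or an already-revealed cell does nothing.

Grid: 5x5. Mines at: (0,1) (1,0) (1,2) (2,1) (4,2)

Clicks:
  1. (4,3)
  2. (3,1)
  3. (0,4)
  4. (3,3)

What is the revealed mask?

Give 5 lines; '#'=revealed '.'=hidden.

Answer: ...##
...##
...##
.#.##
...##

Derivation:
Click 1 (4,3) count=1: revealed 1 new [(4,3)] -> total=1
Click 2 (3,1) count=2: revealed 1 new [(3,1)] -> total=2
Click 3 (0,4) count=0: revealed 9 new [(0,3) (0,4) (1,3) (1,4) (2,3) (2,4) (3,3) (3,4) (4,4)] -> total=11
Click 4 (3,3) count=1: revealed 0 new [(none)] -> total=11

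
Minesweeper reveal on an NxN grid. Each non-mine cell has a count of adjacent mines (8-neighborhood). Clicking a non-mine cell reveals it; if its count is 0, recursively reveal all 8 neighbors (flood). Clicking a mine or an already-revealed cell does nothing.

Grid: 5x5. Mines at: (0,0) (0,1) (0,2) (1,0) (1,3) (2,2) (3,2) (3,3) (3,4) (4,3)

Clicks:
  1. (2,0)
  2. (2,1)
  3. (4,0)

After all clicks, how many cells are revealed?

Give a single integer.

Click 1 (2,0) count=1: revealed 1 new [(2,0)] -> total=1
Click 2 (2,1) count=3: revealed 1 new [(2,1)] -> total=2
Click 3 (4,0) count=0: revealed 4 new [(3,0) (3,1) (4,0) (4,1)] -> total=6

Answer: 6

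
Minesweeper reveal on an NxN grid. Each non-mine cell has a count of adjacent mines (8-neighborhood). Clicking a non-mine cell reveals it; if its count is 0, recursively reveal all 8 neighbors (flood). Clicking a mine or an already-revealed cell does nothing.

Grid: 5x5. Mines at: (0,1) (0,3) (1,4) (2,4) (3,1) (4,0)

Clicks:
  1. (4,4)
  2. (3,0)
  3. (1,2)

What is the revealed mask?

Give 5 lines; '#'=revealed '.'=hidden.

Click 1 (4,4) count=0: revealed 6 new [(3,2) (3,3) (3,4) (4,2) (4,3) (4,4)] -> total=6
Click 2 (3,0) count=2: revealed 1 new [(3,0)] -> total=7
Click 3 (1,2) count=2: revealed 1 new [(1,2)] -> total=8

Answer: .....
..#..
.....
#.###
..###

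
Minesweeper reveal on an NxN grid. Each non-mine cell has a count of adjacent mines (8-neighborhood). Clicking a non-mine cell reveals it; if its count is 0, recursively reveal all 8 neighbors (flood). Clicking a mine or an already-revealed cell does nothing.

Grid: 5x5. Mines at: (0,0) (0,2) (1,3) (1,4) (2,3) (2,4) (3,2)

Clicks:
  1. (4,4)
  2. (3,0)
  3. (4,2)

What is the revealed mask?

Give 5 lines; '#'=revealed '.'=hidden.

Click 1 (4,4) count=0: revealed 4 new [(3,3) (3,4) (4,3) (4,4)] -> total=4
Click 2 (3,0) count=0: revealed 8 new [(1,0) (1,1) (2,0) (2,1) (3,0) (3,1) (4,0) (4,1)] -> total=12
Click 3 (4,2) count=1: revealed 1 new [(4,2)] -> total=13

Answer: .....
##...
##...
##.##
#####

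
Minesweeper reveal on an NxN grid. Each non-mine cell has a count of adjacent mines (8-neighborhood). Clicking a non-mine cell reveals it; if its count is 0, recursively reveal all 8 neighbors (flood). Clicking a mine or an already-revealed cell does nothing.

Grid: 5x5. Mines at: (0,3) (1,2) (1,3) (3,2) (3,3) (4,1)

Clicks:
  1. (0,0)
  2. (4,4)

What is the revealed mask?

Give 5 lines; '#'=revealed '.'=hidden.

Click 1 (0,0) count=0: revealed 8 new [(0,0) (0,1) (1,0) (1,1) (2,0) (2,1) (3,0) (3,1)] -> total=8
Click 2 (4,4) count=1: revealed 1 new [(4,4)] -> total=9

Answer: ##...
##...
##...
##...
....#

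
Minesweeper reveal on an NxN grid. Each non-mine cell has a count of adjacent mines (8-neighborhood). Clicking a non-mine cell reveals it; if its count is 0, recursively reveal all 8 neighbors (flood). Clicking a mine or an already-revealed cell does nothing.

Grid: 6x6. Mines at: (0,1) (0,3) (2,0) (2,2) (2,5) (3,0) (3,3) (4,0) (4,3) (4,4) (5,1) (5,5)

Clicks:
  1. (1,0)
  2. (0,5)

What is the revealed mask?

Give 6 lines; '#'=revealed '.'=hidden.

Answer: ....##
#...##
......
......
......
......

Derivation:
Click 1 (1,0) count=2: revealed 1 new [(1,0)] -> total=1
Click 2 (0,5) count=0: revealed 4 new [(0,4) (0,5) (1,4) (1,5)] -> total=5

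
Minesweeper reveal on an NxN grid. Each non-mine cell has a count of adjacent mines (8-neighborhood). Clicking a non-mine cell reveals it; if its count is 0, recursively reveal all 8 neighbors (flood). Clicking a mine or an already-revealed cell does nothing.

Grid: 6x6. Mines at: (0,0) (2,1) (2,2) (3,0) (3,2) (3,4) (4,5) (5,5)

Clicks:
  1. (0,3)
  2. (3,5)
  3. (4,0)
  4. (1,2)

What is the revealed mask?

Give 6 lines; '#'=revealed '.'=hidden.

Answer: .#####
.#####
...###
.....#
#.....
......

Derivation:
Click 1 (0,3) count=0: revealed 13 new [(0,1) (0,2) (0,3) (0,4) (0,5) (1,1) (1,2) (1,3) (1,4) (1,5) (2,3) (2,4) (2,5)] -> total=13
Click 2 (3,5) count=2: revealed 1 new [(3,5)] -> total=14
Click 3 (4,0) count=1: revealed 1 new [(4,0)] -> total=15
Click 4 (1,2) count=2: revealed 0 new [(none)] -> total=15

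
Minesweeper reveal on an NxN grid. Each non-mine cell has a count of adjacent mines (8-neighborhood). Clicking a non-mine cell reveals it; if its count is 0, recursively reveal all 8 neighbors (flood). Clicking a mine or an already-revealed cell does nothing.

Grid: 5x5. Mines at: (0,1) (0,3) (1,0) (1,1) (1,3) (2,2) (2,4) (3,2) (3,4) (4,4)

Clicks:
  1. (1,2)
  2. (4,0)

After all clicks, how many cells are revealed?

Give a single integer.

Answer: 7

Derivation:
Click 1 (1,2) count=5: revealed 1 new [(1,2)] -> total=1
Click 2 (4,0) count=0: revealed 6 new [(2,0) (2,1) (3,0) (3,1) (4,0) (4,1)] -> total=7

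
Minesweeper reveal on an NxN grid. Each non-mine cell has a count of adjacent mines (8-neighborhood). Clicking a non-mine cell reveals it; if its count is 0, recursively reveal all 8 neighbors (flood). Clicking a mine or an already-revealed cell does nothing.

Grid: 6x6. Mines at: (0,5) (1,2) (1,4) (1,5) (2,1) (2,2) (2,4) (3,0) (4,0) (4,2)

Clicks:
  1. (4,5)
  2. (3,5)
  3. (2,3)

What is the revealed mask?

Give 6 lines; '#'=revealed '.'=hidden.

Click 1 (4,5) count=0: revealed 9 new [(3,3) (3,4) (3,5) (4,3) (4,4) (4,5) (5,3) (5,4) (5,5)] -> total=9
Click 2 (3,5) count=1: revealed 0 new [(none)] -> total=9
Click 3 (2,3) count=4: revealed 1 new [(2,3)] -> total=10

Answer: ......
......
...#..
...###
...###
...###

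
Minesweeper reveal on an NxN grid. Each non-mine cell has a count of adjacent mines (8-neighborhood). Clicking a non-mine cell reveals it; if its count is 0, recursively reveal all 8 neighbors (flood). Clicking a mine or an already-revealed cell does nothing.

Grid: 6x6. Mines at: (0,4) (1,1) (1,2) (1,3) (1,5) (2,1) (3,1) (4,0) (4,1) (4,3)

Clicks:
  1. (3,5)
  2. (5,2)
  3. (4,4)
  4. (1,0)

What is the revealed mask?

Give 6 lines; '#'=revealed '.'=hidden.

Click 1 (3,5) count=0: revealed 8 new [(2,4) (2,5) (3,4) (3,5) (4,4) (4,5) (5,4) (5,5)] -> total=8
Click 2 (5,2) count=2: revealed 1 new [(5,2)] -> total=9
Click 3 (4,4) count=1: revealed 0 new [(none)] -> total=9
Click 4 (1,0) count=2: revealed 1 new [(1,0)] -> total=10

Answer: ......
#.....
....##
....##
....##
..#.##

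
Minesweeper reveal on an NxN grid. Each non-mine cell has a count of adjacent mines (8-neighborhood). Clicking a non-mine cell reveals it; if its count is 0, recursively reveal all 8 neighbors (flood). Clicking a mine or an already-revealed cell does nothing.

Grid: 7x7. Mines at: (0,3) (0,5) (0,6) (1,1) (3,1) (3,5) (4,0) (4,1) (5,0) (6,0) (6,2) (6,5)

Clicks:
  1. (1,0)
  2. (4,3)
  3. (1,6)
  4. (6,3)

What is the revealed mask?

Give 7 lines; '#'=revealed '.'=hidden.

Click 1 (1,0) count=1: revealed 1 new [(1,0)] -> total=1
Click 2 (4,3) count=0: revealed 15 new [(1,2) (1,3) (1,4) (2,2) (2,3) (2,4) (3,2) (3,3) (3,4) (4,2) (4,3) (4,4) (5,2) (5,3) (5,4)] -> total=16
Click 3 (1,6) count=2: revealed 1 new [(1,6)] -> total=17
Click 4 (6,3) count=1: revealed 1 new [(6,3)] -> total=18

Answer: .......
#.###.#
..###..
..###..
..###..
..###..
...#...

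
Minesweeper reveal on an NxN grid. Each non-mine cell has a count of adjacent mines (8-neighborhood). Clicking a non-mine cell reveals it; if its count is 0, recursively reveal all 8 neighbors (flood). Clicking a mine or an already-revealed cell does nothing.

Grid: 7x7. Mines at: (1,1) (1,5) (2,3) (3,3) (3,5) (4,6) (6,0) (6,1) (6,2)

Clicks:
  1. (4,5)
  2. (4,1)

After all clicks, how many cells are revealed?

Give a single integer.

Click 1 (4,5) count=2: revealed 1 new [(4,5)] -> total=1
Click 2 (4,1) count=0: revealed 12 new [(2,0) (2,1) (2,2) (3,0) (3,1) (3,2) (4,0) (4,1) (4,2) (5,0) (5,1) (5,2)] -> total=13

Answer: 13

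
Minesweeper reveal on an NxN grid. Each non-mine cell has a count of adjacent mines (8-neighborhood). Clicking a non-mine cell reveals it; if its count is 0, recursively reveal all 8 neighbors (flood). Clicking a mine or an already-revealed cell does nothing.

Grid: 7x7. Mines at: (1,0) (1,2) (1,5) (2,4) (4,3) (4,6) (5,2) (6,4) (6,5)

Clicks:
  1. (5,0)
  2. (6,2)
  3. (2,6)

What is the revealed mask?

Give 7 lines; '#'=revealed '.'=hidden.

Click 1 (5,0) count=0: revealed 13 new [(2,0) (2,1) (2,2) (3,0) (3,1) (3,2) (4,0) (4,1) (4,2) (5,0) (5,1) (6,0) (6,1)] -> total=13
Click 2 (6,2) count=1: revealed 1 new [(6,2)] -> total=14
Click 3 (2,6) count=1: revealed 1 new [(2,6)] -> total=15

Answer: .......
.......
###...#
###....
###....
##.....
###....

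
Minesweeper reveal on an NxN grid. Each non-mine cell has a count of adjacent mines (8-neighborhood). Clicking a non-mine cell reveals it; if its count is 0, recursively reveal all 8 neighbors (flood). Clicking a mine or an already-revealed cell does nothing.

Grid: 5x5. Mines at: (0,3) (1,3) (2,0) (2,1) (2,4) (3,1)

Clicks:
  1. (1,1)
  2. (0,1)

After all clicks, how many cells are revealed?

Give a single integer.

Answer: 6

Derivation:
Click 1 (1,1) count=2: revealed 1 new [(1,1)] -> total=1
Click 2 (0,1) count=0: revealed 5 new [(0,0) (0,1) (0,2) (1,0) (1,2)] -> total=6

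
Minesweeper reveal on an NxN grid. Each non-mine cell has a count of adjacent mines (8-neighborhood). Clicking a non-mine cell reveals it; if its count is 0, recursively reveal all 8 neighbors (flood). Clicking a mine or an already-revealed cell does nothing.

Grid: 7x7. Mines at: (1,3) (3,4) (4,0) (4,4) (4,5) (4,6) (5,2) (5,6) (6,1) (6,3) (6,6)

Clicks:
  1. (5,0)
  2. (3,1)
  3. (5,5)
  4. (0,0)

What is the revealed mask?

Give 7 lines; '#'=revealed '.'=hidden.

Answer: ###....
###....
####...
####...
.###...
#....#.
.......

Derivation:
Click 1 (5,0) count=2: revealed 1 new [(5,0)] -> total=1
Click 2 (3,1) count=1: revealed 1 new [(3,1)] -> total=2
Click 3 (5,5) count=5: revealed 1 new [(5,5)] -> total=3
Click 4 (0,0) count=0: revealed 16 new [(0,0) (0,1) (0,2) (1,0) (1,1) (1,2) (2,0) (2,1) (2,2) (2,3) (3,0) (3,2) (3,3) (4,1) (4,2) (4,3)] -> total=19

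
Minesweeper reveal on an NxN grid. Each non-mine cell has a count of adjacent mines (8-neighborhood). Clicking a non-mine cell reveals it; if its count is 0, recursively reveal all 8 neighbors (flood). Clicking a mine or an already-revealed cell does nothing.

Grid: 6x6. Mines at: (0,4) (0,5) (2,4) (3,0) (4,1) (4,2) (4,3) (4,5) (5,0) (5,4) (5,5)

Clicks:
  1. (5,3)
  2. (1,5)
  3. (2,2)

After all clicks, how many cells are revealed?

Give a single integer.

Answer: 17

Derivation:
Click 1 (5,3) count=3: revealed 1 new [(5,3)] -> total=1
Click 2 (1,5) count=3: revealed 1 new [(1,5)] -> total=2
Click 3 (2,2) count=0: revealed 15 new [(0,0) (0,1) (0,2) (0,3) (1,0) (1,1) (1,2) (1,3) (2,0) (2,1) (2,2) (2,3) (3,1) (3,2) (3,3)] -> total=17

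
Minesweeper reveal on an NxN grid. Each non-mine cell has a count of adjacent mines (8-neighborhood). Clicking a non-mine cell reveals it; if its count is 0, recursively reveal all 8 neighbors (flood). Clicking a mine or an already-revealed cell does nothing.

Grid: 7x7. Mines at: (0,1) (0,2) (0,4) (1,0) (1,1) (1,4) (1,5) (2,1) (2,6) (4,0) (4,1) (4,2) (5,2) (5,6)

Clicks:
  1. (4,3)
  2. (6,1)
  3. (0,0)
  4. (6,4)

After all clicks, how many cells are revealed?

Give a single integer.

Answer: 17

Derivation:
Click 1 (4,3) count=2: revealed 1 new [(4,3)] -> total=1
Click 2 (6,1) count=1: revealed 1 new [(6,1)] -> total=2
Click 3 (0,0) count=3: revealed 1 new [(0,0)] -> total=3
Click 4 (6,4) count=0: revealed 14 new [(2,3) (2,4) (2,5) (3,3) (3,4) (3,5) (4,4) (4,5) (5,3) (5,4) (5,5) (6,3) (6,4) (6,5)] -> total=17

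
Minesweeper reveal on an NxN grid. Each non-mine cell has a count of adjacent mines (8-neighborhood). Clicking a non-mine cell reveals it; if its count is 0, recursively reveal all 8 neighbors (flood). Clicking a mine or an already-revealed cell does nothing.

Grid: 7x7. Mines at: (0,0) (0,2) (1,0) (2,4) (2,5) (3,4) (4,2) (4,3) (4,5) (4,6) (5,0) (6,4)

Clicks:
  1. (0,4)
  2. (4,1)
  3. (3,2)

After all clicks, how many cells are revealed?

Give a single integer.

Answer: 10

Derivation:
Click 1 (0,4) count=0: revealed 8 new [(0,3) (0,4) (0,5) (0,6) (1,3) (1,4) (1,5) (1,6)] -> total=8
Click 2 (4,1) count=2: revealed 1 new [(4,1)] -> total=9
Click 3 (3,2) count=2: revealed 1 new [(3,2)] -> total=10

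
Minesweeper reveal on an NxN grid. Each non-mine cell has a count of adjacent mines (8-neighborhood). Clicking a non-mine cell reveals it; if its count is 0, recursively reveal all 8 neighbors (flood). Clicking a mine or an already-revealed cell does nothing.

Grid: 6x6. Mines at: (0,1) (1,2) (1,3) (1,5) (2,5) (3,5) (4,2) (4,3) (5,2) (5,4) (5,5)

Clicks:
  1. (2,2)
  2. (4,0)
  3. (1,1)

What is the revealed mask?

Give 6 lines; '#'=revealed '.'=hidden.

Answer: ......
##....
###...
##....
##....
##....

Derivation:
Click 1 (2,2) count=2: revealed 1 new [(2,2)] -> total=1
Click 2 (4,0) count=0: revealed 10 new [(1,0) (1,1) (2,0) (2,1) (3,0) (3,1) (4,0) (4,1) (5,0) (5,1)] -> total=11
Click 3 (1,1) count=2: revealed 0 new [(none)] -> total=11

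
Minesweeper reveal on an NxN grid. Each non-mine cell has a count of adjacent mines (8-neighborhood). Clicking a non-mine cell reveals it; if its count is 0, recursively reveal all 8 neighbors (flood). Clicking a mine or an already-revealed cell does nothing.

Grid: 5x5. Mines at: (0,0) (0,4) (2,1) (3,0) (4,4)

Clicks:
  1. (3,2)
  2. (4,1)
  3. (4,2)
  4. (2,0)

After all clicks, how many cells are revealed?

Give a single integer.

Click 1 (3,2) count=1: revealed 1 new [(3,2)] -> total=1
Click 2 (4,1) count=1: revealed 1 new [(4,1)] -> total=2
Click 3 (4,2) count=0: revealed 4 new [(3,1) (3,3) (4,2) (4,3)] -> total=6
Click 4 (2,0) count=2: revealed 1 new [(2,0)] -> total=7

Answer: 7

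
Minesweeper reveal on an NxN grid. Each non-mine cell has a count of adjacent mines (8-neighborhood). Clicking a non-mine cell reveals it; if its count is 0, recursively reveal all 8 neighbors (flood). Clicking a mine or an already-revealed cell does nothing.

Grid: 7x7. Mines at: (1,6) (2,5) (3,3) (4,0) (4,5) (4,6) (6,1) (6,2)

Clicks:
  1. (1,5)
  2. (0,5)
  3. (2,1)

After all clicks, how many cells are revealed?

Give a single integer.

Answer: 20

Derivation:
Click 1 (1,5) count=2: revealed 1 new [(1,5)] -> total=1
Click 2 (0,5) count=1: revealed 1 new [(0,5)] -> total=2
Click 3 (2,1) count=0: revealed 18 new [(0,0) (0,1) (0,2) (0,3) (0,4) (1,0) (1,1) (1,2) (1,3) (1,4) (2,0) (2,1) (2,2) (2,3) (2,4) (3,0) (3,1) (3,2)] -> total=20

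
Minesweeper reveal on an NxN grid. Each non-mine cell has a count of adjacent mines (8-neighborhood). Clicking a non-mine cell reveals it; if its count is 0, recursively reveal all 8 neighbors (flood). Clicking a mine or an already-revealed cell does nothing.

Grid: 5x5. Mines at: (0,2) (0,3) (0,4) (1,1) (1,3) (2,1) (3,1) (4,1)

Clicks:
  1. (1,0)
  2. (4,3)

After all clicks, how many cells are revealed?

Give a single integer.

Click 1 (1,0) count=2: revealed 1 new [(1,0)] -> total=1
Click 2 (4,3) count=0: revealed 9 new [(2,2) (2,3) (2,4) (3,2) (3,3) (3,4) (4,2) (4,3) (4,4)] -> total=10

Answer: 10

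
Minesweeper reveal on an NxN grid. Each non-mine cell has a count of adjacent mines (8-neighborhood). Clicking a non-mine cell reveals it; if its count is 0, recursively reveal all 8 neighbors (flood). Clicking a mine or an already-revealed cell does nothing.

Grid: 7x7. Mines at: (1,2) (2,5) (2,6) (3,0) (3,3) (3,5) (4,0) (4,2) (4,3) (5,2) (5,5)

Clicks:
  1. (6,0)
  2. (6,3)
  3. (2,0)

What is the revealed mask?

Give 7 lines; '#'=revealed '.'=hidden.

Answer: .......
.......
#......
.......
.......
##.....
##.#...

Derivation:
Click 1 (6,0) count=0: revealed 4 new [(5,0) (5,1) (6,0) (6,1)] -> total=4
Click 2 (6,3) count=1: revealed 1 new [(6,3)] -> total=5
Click 3 (2,0) count=1: revealed 1 new [(2,0)] -> total=6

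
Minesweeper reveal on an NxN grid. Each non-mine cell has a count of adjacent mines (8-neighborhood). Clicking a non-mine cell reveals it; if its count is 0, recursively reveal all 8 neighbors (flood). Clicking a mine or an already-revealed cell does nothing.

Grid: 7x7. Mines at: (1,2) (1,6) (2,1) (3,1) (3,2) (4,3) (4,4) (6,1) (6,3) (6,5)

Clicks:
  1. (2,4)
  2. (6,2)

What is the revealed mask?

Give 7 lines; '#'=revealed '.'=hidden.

Click 1 (2,4) count=0: revealed 12 new [(0,3) (0,4) (0,5) (1,3) (1,4) (1,5) (2,3) (2,4) (2,5) (3,3) (3,4) (3,5)] -> total=12
Click 2 (6,2) count=2: revealed 1 new [(6,2)] -> total=13

Answer: ...###.
...###.
...###.
...###.
.......
.......
..#....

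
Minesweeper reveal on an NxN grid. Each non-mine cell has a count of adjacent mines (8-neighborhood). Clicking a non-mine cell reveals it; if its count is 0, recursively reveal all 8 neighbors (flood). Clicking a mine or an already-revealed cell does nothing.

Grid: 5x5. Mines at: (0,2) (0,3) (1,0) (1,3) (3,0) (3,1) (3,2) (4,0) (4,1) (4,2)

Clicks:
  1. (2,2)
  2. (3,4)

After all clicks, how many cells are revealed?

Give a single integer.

Answer: 7

Derivation:
Click 1 (2,2) count=3: revealed 1 new [(2,2)] -> total=1
Click 2 (3,4) count=0: revealed 6 new [(2,3) (2,4) (3,3) (3,4) (4,3) (4,4)] -> total=7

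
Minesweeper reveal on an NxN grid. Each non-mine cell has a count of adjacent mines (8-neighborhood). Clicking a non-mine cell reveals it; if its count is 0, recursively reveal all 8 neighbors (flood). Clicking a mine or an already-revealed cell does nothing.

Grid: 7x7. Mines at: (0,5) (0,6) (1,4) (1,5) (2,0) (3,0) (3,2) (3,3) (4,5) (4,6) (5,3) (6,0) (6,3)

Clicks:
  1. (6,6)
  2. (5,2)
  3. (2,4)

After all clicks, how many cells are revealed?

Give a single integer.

Click 1 (6,6) count=0: revealed 6 new [(5,4) (5,5) (5,6) (6,4) (6,5) (6,6)] -> total=6
Click 2 (5,2) count=2: revealed 1 new [(5,2)] -> total=7
Click 3 (2,4) count=3: revealed 1 new [(2,4)] -> total=8

Answer: 8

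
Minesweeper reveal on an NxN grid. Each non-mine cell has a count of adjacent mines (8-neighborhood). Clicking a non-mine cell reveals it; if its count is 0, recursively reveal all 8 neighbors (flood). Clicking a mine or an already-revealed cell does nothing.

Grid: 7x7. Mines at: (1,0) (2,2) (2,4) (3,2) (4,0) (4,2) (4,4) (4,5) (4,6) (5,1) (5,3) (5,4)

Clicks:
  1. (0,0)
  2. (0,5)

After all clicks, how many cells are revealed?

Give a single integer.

Click 1 (0,0) count=1: revealed 1 new [(0,0)] -> total=1
Click 2 (0,5) count=0: revealed 16 new [(0,1) (0,2) (0,3) (0,4) (0,5) (0,6) (1,1) (1,2) (1,3) (1,4) (1,5) (1,6) (2,5) (2,6) (3,5) (3,6)] -> total=17

Answer: 17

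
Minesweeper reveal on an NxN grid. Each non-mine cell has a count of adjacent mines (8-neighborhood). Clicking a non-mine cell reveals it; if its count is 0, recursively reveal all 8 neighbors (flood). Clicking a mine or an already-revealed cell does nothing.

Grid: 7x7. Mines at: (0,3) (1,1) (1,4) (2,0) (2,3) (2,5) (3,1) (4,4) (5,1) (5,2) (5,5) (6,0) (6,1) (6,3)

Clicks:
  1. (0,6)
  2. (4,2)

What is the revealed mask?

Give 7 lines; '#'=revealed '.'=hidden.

Answer: .....##
.....##
.......
.......
..#....
.......
.......

Derivation:
Click 1 (0,6) count=0: revealed 4 new [(0,5) (0,6) (1,5) (1,6)] -> total=4
Click 2 (4,2) count=3: revealed 1 new [(4,2)] -> total=5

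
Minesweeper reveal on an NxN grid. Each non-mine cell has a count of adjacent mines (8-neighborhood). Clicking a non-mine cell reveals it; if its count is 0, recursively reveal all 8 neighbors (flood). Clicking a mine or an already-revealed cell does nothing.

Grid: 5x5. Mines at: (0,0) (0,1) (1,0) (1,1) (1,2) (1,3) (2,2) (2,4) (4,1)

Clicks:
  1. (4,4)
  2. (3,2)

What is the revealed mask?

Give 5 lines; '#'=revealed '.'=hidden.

Answer: .....
.....
.....
..###
..###

Derivation:
Click 1 (4,4) count=0: revealed 6 new [(3,2) (3,3) (3,4) (4,2) (4,3) (4,4)] -> total=6
Click 2 (3,2) count=2: revealed 0 new [(none)] -> total=6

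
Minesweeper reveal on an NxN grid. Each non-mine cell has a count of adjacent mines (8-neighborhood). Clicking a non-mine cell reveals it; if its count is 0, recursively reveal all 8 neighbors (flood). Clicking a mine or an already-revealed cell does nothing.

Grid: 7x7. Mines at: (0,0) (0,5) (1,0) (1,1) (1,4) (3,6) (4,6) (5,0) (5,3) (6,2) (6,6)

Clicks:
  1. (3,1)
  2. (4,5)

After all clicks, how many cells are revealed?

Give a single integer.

Click 1 (3,1) count=0: revealed 18 new [(2,0) (2,1) (2,2) (2,3) (2,4) (2,5) (3,0) (3,1) (3,2) (3,3) (3,4) (3,5) (4,0) (4,1) (4,2) (4,3) (4,4) (4,5)] -> total=18
Click 2 (4,5) count=2: revealed 0 new [(none)] -> total=18

Answer: 18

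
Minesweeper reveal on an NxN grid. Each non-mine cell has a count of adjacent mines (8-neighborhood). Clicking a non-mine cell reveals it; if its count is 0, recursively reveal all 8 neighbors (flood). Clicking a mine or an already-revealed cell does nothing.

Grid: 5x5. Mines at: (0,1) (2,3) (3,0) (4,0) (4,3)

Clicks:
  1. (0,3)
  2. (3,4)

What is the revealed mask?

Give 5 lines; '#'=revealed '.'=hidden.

Answer: ..###
..###
.....
....#
.....

Derivation:
Click 1 (0,3) count=0: revealed 6 new [(0,2) (0,3) (0,4) (1,2) (1,3) (1,4)] -> total=6
Click 2 (3,4) count=2: revealed 1 new [(3,4)] -> total=7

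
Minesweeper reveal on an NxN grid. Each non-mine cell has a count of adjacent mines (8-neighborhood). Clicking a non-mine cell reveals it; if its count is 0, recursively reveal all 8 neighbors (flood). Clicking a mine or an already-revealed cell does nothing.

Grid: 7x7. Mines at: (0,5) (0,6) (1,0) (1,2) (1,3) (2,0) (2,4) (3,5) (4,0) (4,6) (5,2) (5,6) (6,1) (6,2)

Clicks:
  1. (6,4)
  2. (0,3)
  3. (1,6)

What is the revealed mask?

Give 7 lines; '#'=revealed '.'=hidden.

Answer: ...#...
......#
.......
.......
...###.
...###.
...###.

Derivation:
Click 1 (6,4) count=0: revealed 9 new [(4,3) (4,4) (4,5) (5,3) (5,4) (5,5) (6,3) (6,4) (6,5)] -> total=9
Click 2 (0,3) count=2: revealed 1 new [(0,3)] -> total=10
Click 3 (1,6) count=2: revealed 1 new [(1,6)] -> total=11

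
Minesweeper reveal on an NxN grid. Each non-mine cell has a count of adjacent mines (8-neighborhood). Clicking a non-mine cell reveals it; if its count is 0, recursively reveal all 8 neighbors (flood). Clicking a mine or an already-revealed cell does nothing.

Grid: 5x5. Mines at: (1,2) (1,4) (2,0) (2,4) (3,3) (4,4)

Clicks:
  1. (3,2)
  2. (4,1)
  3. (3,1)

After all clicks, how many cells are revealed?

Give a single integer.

Click 1 (3,2) count=1: revealed 1 new [(3,2)] -> total=1
Click 2 (4,1) count=0: revealed 5 new [(3,0) (3,1) (4,0) (4,1) (4,2)] -> total=6
Click 3 (3,1) count=1: revealed 0 new [(none)] -> total=6

Answer: 6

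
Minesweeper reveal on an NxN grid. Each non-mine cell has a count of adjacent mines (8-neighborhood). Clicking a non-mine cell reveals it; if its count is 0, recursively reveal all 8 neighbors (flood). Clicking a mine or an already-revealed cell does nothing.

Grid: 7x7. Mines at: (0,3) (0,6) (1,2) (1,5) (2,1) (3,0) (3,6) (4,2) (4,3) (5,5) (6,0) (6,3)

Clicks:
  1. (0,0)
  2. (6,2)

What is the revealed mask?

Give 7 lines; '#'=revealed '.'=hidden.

Answer: ##.....
##.....
.......
.......
.......
.......
..#....

Derivation:
Click 1 (0,0) count=0: revealed 4 new [(0,0) (0,1) (1,0) (1,1)] -> total=4
Click 2 (6,2) count=1: revealed 1 new [(6,2)] -> total=5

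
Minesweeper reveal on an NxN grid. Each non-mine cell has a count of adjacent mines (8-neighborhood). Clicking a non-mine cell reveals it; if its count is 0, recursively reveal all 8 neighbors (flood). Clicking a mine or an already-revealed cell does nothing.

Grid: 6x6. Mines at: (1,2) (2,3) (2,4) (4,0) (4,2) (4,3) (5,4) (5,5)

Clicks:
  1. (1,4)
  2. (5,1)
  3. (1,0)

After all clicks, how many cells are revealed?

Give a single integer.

Answer: 10

Derivation:
Click 1 (1,4) count=2: revealed 1 new [(1,4)] -> total=1
Click 2 (5,1) count=2: revealed 1 new [(5,1)] -> total=2
Click 3 (1,0) count=0: revealed 8 new [(0,0) (0,1) (1,0) (1,1) (2,0) (2,1) (3,0) (3,1)] -> total=10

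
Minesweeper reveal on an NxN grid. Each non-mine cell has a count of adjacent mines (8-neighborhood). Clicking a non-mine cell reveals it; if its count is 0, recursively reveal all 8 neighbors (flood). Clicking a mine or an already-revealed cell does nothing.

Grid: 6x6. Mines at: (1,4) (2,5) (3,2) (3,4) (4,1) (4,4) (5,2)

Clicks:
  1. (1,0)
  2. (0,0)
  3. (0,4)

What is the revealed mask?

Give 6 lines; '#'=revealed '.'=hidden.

Answer: #####.
####..
####..
##....
......
......

Derivation:
Click 1 (1,0) count=0: revealed 14 new [(0,0) (0,1) (0,2) (0,3) (1,0) (1,1) (1,2) (1,3) (2,0) (2,1) (2,2) (2,3) (3,0) (3,1)] -> total=14
Click 2 (0,0) count=0: revealed 0 new [(none)] -> total=14
Click 3 (0,4) count=1: revealed 1 new [(0,4)] -> total=15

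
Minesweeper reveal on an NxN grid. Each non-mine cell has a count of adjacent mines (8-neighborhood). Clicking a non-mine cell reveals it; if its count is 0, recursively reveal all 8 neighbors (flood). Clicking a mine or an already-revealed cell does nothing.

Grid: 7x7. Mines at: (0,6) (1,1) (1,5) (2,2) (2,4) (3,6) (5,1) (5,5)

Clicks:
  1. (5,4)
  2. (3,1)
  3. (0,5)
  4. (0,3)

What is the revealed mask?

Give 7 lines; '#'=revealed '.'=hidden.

Answer: ..####.
..###..
.......
.#.....
.......
....#..
.......

Derivation:
Click 1 (5,4) count=1: revealed 1 new [(5,4)] -> total=1
Click 2 (3,1) count=1: revealed 1 new [(3,1)] -> total=2
Click 3 (0,5) count=2: revealed 1 new [(0,5)] -> total=3
Click 4 (0,3) count=0: revealed 6 new [(0,2) (0,3) (0,4) (1,2) (1,3) (1,4)] -> total=9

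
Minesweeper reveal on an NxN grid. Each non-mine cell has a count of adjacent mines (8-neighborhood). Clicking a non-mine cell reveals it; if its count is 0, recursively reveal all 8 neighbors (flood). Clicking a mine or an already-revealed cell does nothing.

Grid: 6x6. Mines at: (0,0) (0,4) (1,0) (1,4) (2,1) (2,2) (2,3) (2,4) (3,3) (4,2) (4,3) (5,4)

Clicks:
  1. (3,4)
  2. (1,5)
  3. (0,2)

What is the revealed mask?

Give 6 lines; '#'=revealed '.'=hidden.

Click 1 (3,4) count=4: revealed 1 new [(3,4)] -> total=1
Click 2 (1,5) count=3: revealed 1 new [(1,5)] -> total=2
Click 3 (0,2) count=0: revealed 6 new [(0,1) (0,2) (0,3) (1,1) (1,2) (1,3)] -> total=8

Answer: .###..
.###.#
......
....#.
......
......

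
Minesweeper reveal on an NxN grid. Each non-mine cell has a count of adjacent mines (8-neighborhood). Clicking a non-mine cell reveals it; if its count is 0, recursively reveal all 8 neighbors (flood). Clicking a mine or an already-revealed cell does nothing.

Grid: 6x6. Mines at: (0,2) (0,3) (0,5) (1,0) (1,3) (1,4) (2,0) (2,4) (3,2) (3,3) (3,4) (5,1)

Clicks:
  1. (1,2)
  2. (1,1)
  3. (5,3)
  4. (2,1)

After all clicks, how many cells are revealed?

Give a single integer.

Answer: 11

Derivation:
Click 1 (1,2) count=3: revealed 1 new [(1,2)] -> total=1
Click 2 (1,1) count=3: revealed 1 new [(1,1)] -> total=2
Click 3 (5,3) count=0: revealed 8 new [(4,2) (4,3) (4,4) (4,5) (5,2) (5,3) (5,4) (5,5)] -> total=10
Click 4 (2,1) count=3: revealed 1 new [(2,1)] -> total=11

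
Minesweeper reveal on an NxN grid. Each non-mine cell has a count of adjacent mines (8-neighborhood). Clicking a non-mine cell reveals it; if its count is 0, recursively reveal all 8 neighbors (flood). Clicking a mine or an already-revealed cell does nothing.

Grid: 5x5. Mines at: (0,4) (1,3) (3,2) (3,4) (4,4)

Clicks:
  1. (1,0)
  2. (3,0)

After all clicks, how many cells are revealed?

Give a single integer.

Click 1 (1,0) count=0: revealed 13 new [(0,0) (0,1) (0,2) (1,0) (1,1) (1,2) (2,0) (2,1) (2,2) (3,0) (3,1) (4,0) (4,1)] -> total=13
Click 2 (3,0) count=0: revealed 0 new [(none)] -> total=13

Answer: 13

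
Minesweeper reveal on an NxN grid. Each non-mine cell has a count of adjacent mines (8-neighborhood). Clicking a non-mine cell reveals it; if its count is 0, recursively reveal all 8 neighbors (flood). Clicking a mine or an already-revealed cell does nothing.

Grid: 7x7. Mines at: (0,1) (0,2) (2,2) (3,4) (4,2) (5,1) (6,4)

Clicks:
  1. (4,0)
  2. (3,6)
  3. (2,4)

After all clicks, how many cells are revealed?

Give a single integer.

Answer: 21

Derivation:
Click 1 (4,0) count=1: revealed 1 new [(4,0)] -> total=1
Click 2 (3,6) count=0: revealed 20 new [(0,3) (0,4) (0,5) (0,6) (1,3) (1,4) (1,5) (1,6) (2,3) (2,4) (2,5) (2,6) (3,5) (3,6) (4,5) (4,6) (5,5) (5,6) (6,5) (6,6)] -> total=21
Click 3 (2,4) count=1: revealed 0 new [(none)] -> total=21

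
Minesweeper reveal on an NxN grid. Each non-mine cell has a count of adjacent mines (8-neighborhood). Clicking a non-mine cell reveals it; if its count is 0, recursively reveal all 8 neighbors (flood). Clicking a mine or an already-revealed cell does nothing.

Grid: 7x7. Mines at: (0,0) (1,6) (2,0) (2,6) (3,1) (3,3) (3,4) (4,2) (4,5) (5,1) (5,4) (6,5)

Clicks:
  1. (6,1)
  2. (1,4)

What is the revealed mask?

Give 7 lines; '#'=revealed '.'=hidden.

Answer: .#####.
.#####.
.#####.
.......
.......
.......
.#.....

Derivation:
Click 1 (6,1) count=1: revealed 1 new [(6,1)] -> total=1
Click 2 (1,4) count=0: revealed 15 new [(0,1) (0,2) (0,3) (0,4) (0,5) (1,1) (1,2) (1,3) (1,4) (1,5) (2,1) (2,2) (2,3) (2,4) (2,5)] -> total=16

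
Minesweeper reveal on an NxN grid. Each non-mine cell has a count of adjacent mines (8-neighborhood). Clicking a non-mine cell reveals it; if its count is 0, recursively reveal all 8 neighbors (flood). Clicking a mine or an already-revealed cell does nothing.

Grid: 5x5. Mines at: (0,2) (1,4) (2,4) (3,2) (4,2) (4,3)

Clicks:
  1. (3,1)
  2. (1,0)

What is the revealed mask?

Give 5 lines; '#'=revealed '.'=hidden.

Click 1 (3,1) count=2: revealed 1 new [(3,1)] -> total=1
Click 2 (1,0) count=0: revealed 9 new [(0,0) (0,1) (1,0) (1,1) (2,0) (2,1) (3,0) (4,0) (4,1)] -> total=10

Answer: ##...
##...
##...
##...
##...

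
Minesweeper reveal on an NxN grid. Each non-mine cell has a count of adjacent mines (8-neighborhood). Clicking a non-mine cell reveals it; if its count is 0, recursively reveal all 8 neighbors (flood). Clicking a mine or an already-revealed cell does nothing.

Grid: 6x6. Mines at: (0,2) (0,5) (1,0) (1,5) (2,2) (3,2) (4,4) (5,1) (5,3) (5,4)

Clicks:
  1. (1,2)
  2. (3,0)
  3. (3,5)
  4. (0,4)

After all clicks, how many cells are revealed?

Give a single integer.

Answer: 9

Derivation:
Click 1 (1,2) count=2: revealed 1 new [(1,2)] -> total=1
Click 2 (3,0) count=0: revealed 6 new [(2,0) (2,1) (3,0) (3,1) (4,0) (4,1)] -> total=7
Click 3 (3,5) count=1: revealed 1 new [(3,5)] -> total=8
Click 4 (0,4) count=2: revealed 1 new [(0,4)] -> total=9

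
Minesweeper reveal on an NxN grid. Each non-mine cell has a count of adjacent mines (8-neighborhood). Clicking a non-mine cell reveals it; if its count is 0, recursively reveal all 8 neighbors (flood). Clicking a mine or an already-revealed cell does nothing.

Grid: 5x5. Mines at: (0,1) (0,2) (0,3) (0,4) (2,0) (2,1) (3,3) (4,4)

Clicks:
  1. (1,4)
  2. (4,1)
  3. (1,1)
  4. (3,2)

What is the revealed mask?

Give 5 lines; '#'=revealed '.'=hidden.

Answer: .....
.#..#
.....
###..
###..

Derivation:
Click 1 (1,4) count=2: revealed 1 new [(1,4)] -> total=1
Click 2 (4,1) count=0: revealed 6 new [(3,0) (3,1) (3,2) (4,0) (4,1) (4,2)] -> total=7
Click 3 (1,1) count=4: revealed 1 new [(1,1)] -> total=8
Click 4 (3,2) count=2: revealed 0 new [(none)] -> total=8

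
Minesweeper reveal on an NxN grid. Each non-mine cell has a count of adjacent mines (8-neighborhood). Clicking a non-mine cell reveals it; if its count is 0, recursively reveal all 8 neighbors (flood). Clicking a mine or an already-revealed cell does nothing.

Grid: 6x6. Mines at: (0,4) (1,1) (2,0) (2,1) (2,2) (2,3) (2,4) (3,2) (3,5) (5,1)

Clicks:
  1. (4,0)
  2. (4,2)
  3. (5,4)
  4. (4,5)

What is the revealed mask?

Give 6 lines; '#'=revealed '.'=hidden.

Click 1 (4,0) count=1: revealed 1 new [(4,0)] -> total=1
Click 2 (4,2) count=2: revealed 1 new [(4,2)] -> total=2
Click 3 (5,4) count=0: revealed 7 new [(4,3) (4,4) (4,5) (5,2) (5,3) (5,4) (5,5)] -> total=9
Click 4 (4,5) count=1: revealed 0 new [(none)] -> total=9

Answer: ......
......
......
......
#.####
..####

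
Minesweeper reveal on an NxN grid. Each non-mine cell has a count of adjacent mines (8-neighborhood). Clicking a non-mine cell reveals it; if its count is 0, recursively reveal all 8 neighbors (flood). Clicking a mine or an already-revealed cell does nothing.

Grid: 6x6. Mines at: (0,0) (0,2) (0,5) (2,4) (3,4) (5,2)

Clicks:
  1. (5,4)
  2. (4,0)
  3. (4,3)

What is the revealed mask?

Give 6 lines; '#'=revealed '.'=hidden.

Answer: ......
####..
####..
####..
######
##.###

Derivation:
Click 1 (5,4) count=0: revealed 6 new [(4,3) (4,4) (4,5) (5,3) (5,4) (5,5)] -> total=6
Click 2 (4,0) count=0: revealed 17 new [(1,0) (1,1) (1,2) (1,3) (2,0) (2,1) (2,2) (2,3) (3,0) (3,1) (3,2) (3,3) (4,0) (4,1) (4,2) (5,0) (5,1)] -> total=23
Click 3 (4,3) count=2: revealed 0 new [(none)] -> total=23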